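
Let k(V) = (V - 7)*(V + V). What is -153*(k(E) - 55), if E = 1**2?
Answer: 10251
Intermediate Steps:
E = 1
k(V) = 2*V*(-7 + V) (k(V) = (-7 + V)*(2*V) = 2*V*(-7 + V))
-153*(k(E) - 55) = -153*(2*1*(-7 + 1) - 55) = -153*(2*1*(-6) - 55) = -153*(-12 - 55) = -153*(-67) = 10251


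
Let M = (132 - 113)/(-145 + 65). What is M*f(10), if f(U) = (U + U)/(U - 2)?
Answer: -19/32 ≈ -0.59375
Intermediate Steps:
M = -19/80 (M = 19/(-80) = 19*(-1/80) = -19/80 ≈ -0.23750)
f(U) = 2*U/(-2 + U) (f(U) = (2*U)/(-2 + U) = 2*U/(-2 + U))
M*f(10) = -19*10/(40*(-2 + 10)) = -19*10/(40*8) = -19/80*5/2 = -19/32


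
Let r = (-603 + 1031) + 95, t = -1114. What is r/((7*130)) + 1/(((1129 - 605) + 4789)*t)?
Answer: 110552492/192357165 ≈ 0.57473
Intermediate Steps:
r = 523 (r = 428 + 95 = 523)
r/((7*130)) + 1/(((1129 - 605) + 4789)*t) = 523/((7*130)) + 1/(((1129 - 605) + 4789)*(-1114)) = 523/910 - 1/1114/(524 + 4789) = 523*(1/910) - 1/1114/5313 = 523/910 + (1/5313)*(-1/1114) = 523/910 - 1/5918682 = 110552492/192357165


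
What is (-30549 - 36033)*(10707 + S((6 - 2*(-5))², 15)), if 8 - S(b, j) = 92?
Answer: -707300586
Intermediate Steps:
S(b, j) = -84 (S(b, j) = 8 - 1*92 = 8 - 92 = -84)
(-30549 - 36033)*(10707 + S((6 - 2*(-5))², 15)) = (-30549 - 36033)*(10707 - 84) = -66582*10623 = -707300586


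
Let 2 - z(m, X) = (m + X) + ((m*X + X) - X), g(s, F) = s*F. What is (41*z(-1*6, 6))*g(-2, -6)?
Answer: 18696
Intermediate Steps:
g(s, F) = F*s
z(m, X) = 2 - X - m - X*m (z(m, X) = 2 - ((m + X) + ((m*X + X) - X)) = 2 - ((X + m) + ((X*m + X) - X)) = 2 - ((X + m) + ((X + X*m) - X)) = 2 - ((X + m) + X*m) = 2 - (X + m + X*m) = 2 + (-X - m - X*m) = 2 - X - m - X*m)
(41*z(-1*6, 6))*g(-2, -6) = (41*(2 - 1*6 - (-1)*6 - 1*6*(-1*6)))*(-6*(-2)) = (41*(2 - 6 - 1*(-6) - 1*6*(-6)))*12 = (41*(2 - 6 + 6 + 36))*12 = (41*38)*12 = 1558*12 = 18696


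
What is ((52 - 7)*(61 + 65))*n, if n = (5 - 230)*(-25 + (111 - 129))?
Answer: 54857250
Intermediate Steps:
n = 9675 (n = -225*(-25 - 18) = -225*(-43) = 9675)
((52 - 7)*(61 + 65))*n = ((52 - 7)*(61 + 65))*9675 = (45*126)*9675 = 5670*9675 = 54857250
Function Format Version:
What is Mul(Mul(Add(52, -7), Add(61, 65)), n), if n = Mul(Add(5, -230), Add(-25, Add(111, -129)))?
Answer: 54857250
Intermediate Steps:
n = 9675 (n = Mul(-225, Add(-25, -18)) = Mul(-225, -43) = 9675)
Mul(Mul(Add(52, -7), Add(61, 65)), n) = Mul(Mul(Add(52, -7), Add(61, 65)), 9675) = Mul(Mul(45, 126), 9675) = Mul(5670, 9675) = 54857250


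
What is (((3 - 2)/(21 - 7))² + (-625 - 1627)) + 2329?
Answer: 15093/196 ≈ 77.005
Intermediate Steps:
(((3 - 2)/(21 - 7))² + (-625 - 1627)) + 2329 = ((1/14)² - 2252) + 2329 = (1/196 - 2252) + 2329 = -441391/196 + 2329 = 15093/196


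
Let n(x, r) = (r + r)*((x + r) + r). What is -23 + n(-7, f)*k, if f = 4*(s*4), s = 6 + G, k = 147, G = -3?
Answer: 1255945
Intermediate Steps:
s = 3 (s = 6 - 3 = 3)
f = 48 (f = 4*(3*4) = 4*12 = 48)
n(x, r) = 2*r*(x + 2*r) (n(x, r) = (2*r)*((r + x) + r) = (2*r)*(x + 2*r) = 2*r*(x + 2*r))
-23 + n(-7, f)*k = -23 + (2*48*(-7 + 2*48))*147 = -23 + (2*48*(-7 + 96))*147 = -23 + (2*48*89)*147 = -23 + 8544*147 = -23 + 1255968 = 1255945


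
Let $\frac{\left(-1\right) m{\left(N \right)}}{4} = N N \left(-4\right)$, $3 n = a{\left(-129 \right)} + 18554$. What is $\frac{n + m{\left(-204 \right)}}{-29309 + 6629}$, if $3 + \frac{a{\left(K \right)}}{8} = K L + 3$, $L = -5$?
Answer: $- \frac{1010641}{34020} \approx -29.707$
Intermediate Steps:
$a{\left(K \right)} = - 40 K$ ($a{\left(K \right)} = -24 + 8 \left(K \left(-5\right) + 3\right) = -24 + 8 \left(- 5 K + 3\right) = -24 + 8 \left(3 - 5 K\right) = -24 - \left(-24 + 40 K\right) = - 40 K$)
$n = \frac{23714}{3}$ ($n = \frac{\left(-40\right) \left(-129\right) + 18554}{3} = \frac{5160 + 18554}{3} = \frac{1}{3} \cdot 23714 = \frac{23714}{3} \approx 7904.7$)
$m{\left(N \right)} = 16 N^{2}$ ($m{\left(N \right)} = - 4 N N \left(-4\right) = - 4 N^{2} \left(-4\right) = - 4 \left(- 4 N^{2}\right) = 16 N^{2}$)
$\frac{n + m{\left(-204 \right)}}{-29309 + 6629} = \frac{\frac{23714}{3} + 16 \left(-204\right)^{2}}{-29309 + 6629} = \frac{\frac{23714}{3} + 16 \cdot 41616}{-22680} = \left(\frac{23714}{3} + 665856\right) \left(- \frac{1}{22680}\right) = \frac{2021282}{3} \left(- \frac{1}{22680}\right) = - \frac{1010641}{34020}$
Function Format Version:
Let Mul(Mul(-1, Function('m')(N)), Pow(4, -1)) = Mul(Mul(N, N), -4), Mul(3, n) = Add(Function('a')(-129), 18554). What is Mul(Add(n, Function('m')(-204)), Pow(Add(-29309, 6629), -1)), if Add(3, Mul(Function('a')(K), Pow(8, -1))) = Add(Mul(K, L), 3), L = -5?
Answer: Rational(-1010641, 34020) ≈ -29.707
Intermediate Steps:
Function('a')(K) = Mul(-40, K) (Function('a')(K) = Add(-24, Mul(8, Add(Mul(K, -5), 3))) = Add(-24, Mul(8, Add(Mul(-5, K), 3))) = Add(-24, Mul(8, Add(3, Mul(-5, K)))) = Add(-24, Add(24, Mul(-40, K))) = Mul(-40, K))
n = Rational(23714, 3) (n = Mul(Rational(1, 3), Add(Mul(-40, -129), 18554)) = Mul(Rational(1, 3), Add(5160, 18554)) = Mul(Rational(1, 3), 23714) = Rational(23714, 3) ≈ 7904.7)
Function('m')(N) = Mul(16, Pow(N, 2)) (Function('m')(N) = Mul(-4, Mul(Mul(N, N), -4)) = Mul(-4, Mul(Pow(N, 2), -4)) = Mul(-4, Mul(-4, Pow(N, 2))) = Mul(16, Pow(N, 2)))
Mul(Add(n, Function('m')(-204)), Pow(Add(-29309, 6629), -1)) = Mul(Add(Rational(23714, 3), Mul(16, Pow(-204, 2))), Pow(Add(-29309, 6629), -1)) = Mul(Add(Rational(23714, 3), Mul(16, 41616)), Pow(-22680, -1)) = Mul(Add(Rational(23714, 3), 665856), Rational(-1, 22680)) = Mul(Rational(2021282, 3), Rational(-1, 22680)) = Rational(-1010641, 34020)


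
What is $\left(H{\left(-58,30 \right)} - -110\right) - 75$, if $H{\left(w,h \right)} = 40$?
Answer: $75$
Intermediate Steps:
$\left(H{\left(-58,30 \right)} - -110\right) - 75 = \left(40 - -110\right) - 75 = \left(40 + \left(-165 + 275\right)\right) - 75 = \left(40 + 110\right) - 75 = 150 - 75 = 75$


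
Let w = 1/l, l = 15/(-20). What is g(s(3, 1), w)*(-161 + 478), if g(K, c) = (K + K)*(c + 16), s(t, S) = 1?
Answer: 27896/3 ≈ 9298.7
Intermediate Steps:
l = -3/4 (l = 15*(-1/20) = -3/4 ≈ -0.75000)
w = -4/3 (w = 1/(-3/4) = -4/3 ≈ -1.3333)
g(K, c) = 2*K*(16 + c) (g(K, c) = (2*K)*(16 + c) = 2*K*(16 + c))
g(s(3, 1), w)*(-161 + 478) = (2*1*(16 - 4/3))*(-161 + 478) = (2*1*(44/3))*317 = (88/3)*317 = 27896/3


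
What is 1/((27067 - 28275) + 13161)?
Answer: 1/11953 ≈ 8.3661e-5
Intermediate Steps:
1/((27067 - 28275) + 13161) = 1/(-1208 + 13161) = 1/11953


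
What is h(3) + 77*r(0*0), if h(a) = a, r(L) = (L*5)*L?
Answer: 3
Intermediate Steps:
r(L) = 5*L² (r(L) = (5*L)*L = 5*L²)
h(3) + 77*r(0*0) = 3 + 77*(5*(0*0)²) = 3 + 77*(5*0²) = 3 + 77*(5*0) = 3 + 77*0 = 3 + 0 = 3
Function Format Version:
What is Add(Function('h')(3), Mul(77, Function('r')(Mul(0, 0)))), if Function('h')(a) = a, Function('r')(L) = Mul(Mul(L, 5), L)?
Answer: 3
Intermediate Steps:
Function('r')(L) = Mul(5, Pow(L, 2)) (Function('r')(L) = Mul(Mul(5, L), L) = Mul(5, Pow(L, 2)))
Add(Function('h')(3), Mul(77, Function('r')(Mul(0, 0)))) = Add(3, Mul(77, Mul(5, Pow(Mul(0, 0), 2)))) = Add(3, Mul(77, Mul(5, Pow(0, 2)))) = Add(3, Mul(77, Mul(5, 0))) = Add(3, Mul(77, 0)) = Add(3, 0) = 3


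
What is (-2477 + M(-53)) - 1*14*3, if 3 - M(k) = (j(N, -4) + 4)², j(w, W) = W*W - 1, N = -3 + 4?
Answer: -2877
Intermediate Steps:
N = 1
j(w, W) = -1 + W² (j(w, W) = W² - 1 = -1 + W²)
M(k) = -358 (M(k) = 3 - ((-1 + (-4)²) + 4)² = 3 - ((-1 + 16) + 4)² = 3 - (15 + 4)² = 3 - 1*19² = 3 - 1*361 = 3 - 361 = -358)
(-2477 + M(-53)) - 1*14*3 = (-2477 - 358) - 1*14*3 = -2835 - 14*3 = -2835 - 42 = -2877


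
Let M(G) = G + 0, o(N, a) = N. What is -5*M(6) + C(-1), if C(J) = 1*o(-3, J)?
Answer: -33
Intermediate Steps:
M(G) = G
C(J) = -3 (C(J) = 1*(-3) = -3)
-5*M(6) + C(-1) = -5*6 - 3 = -30 - 3 = -33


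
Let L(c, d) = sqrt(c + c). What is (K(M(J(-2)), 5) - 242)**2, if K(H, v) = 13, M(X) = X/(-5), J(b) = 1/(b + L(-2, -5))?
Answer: 52441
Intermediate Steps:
L(c, d) = sqrt(2)*sqrt(c) (L(c, d) = sqrt(2*c) = sqrt(2)*sqrt(c))
J(b) = 1/(b + 2*I) (J(b) = 1/(b + sqrt(2)*sqrt(-2)) = 1/(b + sqrt(2)*(I*sqrt(2))) = 1/(b + 2*I))
M(X) = -X/5 (M(X) = X*(-1/5) = -X/5)
(K(M(J(-2)), 5) - 242)**2 = (13 - 242)**2 = (-229)**2 = 52441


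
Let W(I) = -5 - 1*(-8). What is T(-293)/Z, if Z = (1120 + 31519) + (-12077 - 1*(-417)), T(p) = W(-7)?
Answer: 1/6993 ≈ 0.00014300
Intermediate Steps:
W(I) = 3 (W(I) = -5 + 8 = 3)
T(p) = 3
Z = 20979 (Z = 32639 + (-12077 + 417) = 32639 - 11660 = 20979)
T(-293)/Z = 3/20979 = 3*(1/20979) = 1/6993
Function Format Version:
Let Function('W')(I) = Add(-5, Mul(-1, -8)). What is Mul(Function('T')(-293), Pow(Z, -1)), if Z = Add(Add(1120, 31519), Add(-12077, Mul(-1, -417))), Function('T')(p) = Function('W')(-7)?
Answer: Rational(1, 6993) ≈ 0.00014300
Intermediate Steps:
Function('W')(I) = 3 (Function('W')(I) = Add(-5, 8) = 3)
Function('T')(p) = 3
Z = 20979 (Z = Add(32639, Add(-12077, 417)) = Add(32639, -11660) = 20979)
Mul(Function('T')(-293), Pow(Z, -1)) = Mul(3, Pow(20979, -1)) = Mul(3, Rational(1, 20979)) = Rational(1, 6993)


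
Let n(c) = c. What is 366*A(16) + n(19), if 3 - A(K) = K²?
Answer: -92579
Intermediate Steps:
A(K) = 3 - K²
366*A(16) + n(19) = 366*(3 - 1*16²) + 19 = 366*(3 - 1*256) + 19 = 366*(3 - 256) + 19 = 366*(-253) + 19 = -92598 + 19 = -92579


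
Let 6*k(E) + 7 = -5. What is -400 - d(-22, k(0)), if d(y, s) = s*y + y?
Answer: -422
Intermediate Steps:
k(E) = -2 (k(E) = -7/6 + (1/6)*(-5) = -7/6 - 5/6 = -2)
d(y, s) = y + s*y
-400 - d(-22, k(0)) = -400 - (-22)*(1 - 2) = -400 - (-22)*(-1) = -400 - 1*22 = -400 - 22 = -422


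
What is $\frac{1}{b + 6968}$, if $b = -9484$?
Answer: $- \frac{1}{2516} \approx -0.00039746$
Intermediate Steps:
$\frac{1}{b + 6968} = \frac{1}{-9484 + 6968} = \frac{1}{-2516} = - \frac{1}{2516}$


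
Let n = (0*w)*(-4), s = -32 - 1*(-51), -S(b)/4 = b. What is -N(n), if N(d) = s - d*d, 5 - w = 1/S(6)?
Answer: -19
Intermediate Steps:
S(b) = -4*b
s = 19 (s = -32 + 51 = 19)
w = 121/24 (w = 5 - 1/((-4*6)) = 5 - 1/(-24) = 5 - 1*(-1/24) = 5 + 1/24 = 121/24 ≈ 5.0417)
n = 0 (n = (0*(121/24))*(-4) = 0*(-4) = 0)
N(d) = 19 - d² (N(d) = 19 - d*d = 19 - d²)
-N(n) = -(19 - 1*0²) = -(19 - 1*0) = -(19 + 0) = -1*19 = -19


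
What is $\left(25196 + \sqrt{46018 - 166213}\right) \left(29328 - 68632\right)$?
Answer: $-990303584 - 117912 i \sqrt{13355} \approx -9.903 \cdot 10^{8} - 1.3626 \cdot 10^{7} i$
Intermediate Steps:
$\left(25196 + \sqrt{46018 - 166213}\right) \left(29328 - 68632\right) = \left(25196 + \sqrt{-120195}\right) \left(-39304\right) = \left(25196 + 3 i \sqrt{13355}\right) \left(-39304\right) = -990303584 - 117912 i \sqrt{13355}$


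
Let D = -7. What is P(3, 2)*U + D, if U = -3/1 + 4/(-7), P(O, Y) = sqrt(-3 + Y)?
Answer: -7 - 25*I/7 ≈ -7.0 - 3.5714*I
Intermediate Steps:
U = -25/7 (U = -3*1 + 4*(-1/7) = -3 - 4/7 = -25/7 ≈ -3.5714)
P(3, 2)*U + D = sqrt(-3 + 2)*(-25/7) - 7 = sqrt(-1)*(-25/7) - 7 = I*(-25/7) - 7 = -25*I/7 - 7 = -7 - 25*I/7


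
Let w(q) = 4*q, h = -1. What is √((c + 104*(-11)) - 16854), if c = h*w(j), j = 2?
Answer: I*√18006 ≈ 134.19*I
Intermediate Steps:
c = -8 (c = -4*2 = -1*8 = -8)
√((c + 104*(-11)) - 16854) = √((-8 + 104*(-11)) - 16854) = √((-8 - 1144) - 16854) = √(-1152 - 16854) = √(-18006) = I*√18006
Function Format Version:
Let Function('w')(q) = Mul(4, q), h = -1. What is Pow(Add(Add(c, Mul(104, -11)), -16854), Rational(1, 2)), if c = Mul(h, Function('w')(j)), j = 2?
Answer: Mul(I, Pow(18006, Rational(1, 2))) ≈ Mul(134.19, I)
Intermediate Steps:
c = -8 (c = Mul(-1, Mul(4, 2)) = Mul(-1, 8) = -8)
Pow(Add(Add(c, Mul(104, -11)), -16854), Rational(1, 2)) = Pow(Add(Add(-8, Mul(104, -11)), -16854), Rational(1, 2)) = Pow(Add(Add(-8, -1144), -16854), Rational(1, 2)) = Pow(Add(-1152, -16854), Rational(1, 2)) = Pow(-18006, Rational(1, 2)) = Mul(I, Pow(18006, Rational(1, 2)))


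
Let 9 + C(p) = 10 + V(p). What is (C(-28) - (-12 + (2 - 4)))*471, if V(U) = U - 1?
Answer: -6594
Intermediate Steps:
V(U) = -1 + U
C(p) = p (C(p) = -9 + (10 + (-1 + p)) = -9 + (9 + p) = p)
(C(-28) - (-12 + (2 - 4)))*471 = (-28 - (-12 + (2 - 4)))*471 = (-28 - (-12 - 2))*471 = (-28 - (-14))*471 = (-28 - 1*(-14))*471 = (-28 + 14)*471 = -14*471 = -6594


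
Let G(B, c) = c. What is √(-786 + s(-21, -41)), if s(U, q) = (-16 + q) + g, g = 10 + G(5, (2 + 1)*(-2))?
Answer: I*√839 ≈ 28.965*I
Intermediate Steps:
g = 4 (g = 10 + (2 + 1)*(-2) = 10 + 3*(-2) = 10 - 6 = 4)
s(U, q) = -12 + q (s(U, q) = (-16 + q) + 4 = -12 + q)
√(-786 + s(-21, -41)) = √(-786 + (-12 - 41)) = √(-786 - 53) = √(-839) = I*√839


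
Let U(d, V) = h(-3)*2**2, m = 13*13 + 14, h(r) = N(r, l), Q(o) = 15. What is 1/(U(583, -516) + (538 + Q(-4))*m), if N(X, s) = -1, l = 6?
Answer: 1/101195 ≈ 9.8819e-6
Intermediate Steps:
h(r) = -1
m = 183 (m = 169 + 14 = 183)
U(d, V) = -4 (U(d, V) = -1*2**2 = -1*4 = -4)
1/(U(583, -516) + (538 + Q(-4))*m) = 1/(-4 + (538 + 15)*183) = 1/(-4 + 553*183) = 1/(-4 + 101199) = 1/101195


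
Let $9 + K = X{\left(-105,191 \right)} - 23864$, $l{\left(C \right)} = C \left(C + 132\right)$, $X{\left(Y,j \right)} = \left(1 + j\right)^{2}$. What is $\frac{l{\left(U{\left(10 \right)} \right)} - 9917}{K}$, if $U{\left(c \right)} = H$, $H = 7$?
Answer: $- \frac{8944}{12991} \approx -0.68848$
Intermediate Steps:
$U{\left(c \right)} = 7$
$l{\left(C \right)} = C \left(132 + C\right)$
$K = 12991$ ($K = -9 - \left(23864 - \left(1 + 191\right)^{2}\right) = -9 - \left(23864 - 192^{2}\right) = -9 + \left(36864 - 23864\right) = -9 + 13000 = 12991$)
$\frac{l{\left(U{\left(10 \right)} \right)} - 9917}{K} = \frac{7 \left(132 + 7\right) - 9917}{12991} = \left(7 \cdot 139 - 9917\right) \frac{1}{12991} = \left(973 - 9917\right) \frac{1}{12991} = \left(-8944\right) \frac{1}{12991} = - \frac{8944}{12991}$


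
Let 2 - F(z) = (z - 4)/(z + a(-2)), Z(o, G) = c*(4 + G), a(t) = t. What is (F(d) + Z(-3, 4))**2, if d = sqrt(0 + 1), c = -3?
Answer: 625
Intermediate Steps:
Z(o, G) = -12 - 3*G (Z(o, G) = -3*(4 + G) = -12 - 3*G)
d = 1 (d = sqrt(1) = 1)
F(z) = 2 - (-4 + z)/(-2 + z) (F(z) = 2 - (z - 4)/(z - 2) = 2 - (-4 + z)/(-2 + z))
(F(d) + Z(-3, 4))**2 = (1/(-2 + 1) + (-12 - 3*4))**2 = (1/(-1) + (-12 - 12))**2 = (1*(-1) - 24)**2 = (-1 - 24)**2 = (-25)**2 = 625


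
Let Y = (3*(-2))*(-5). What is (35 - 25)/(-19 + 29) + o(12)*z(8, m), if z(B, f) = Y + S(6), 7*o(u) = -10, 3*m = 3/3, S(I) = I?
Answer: -353/7 ≈ -50.429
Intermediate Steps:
m = ⅓ (m = (3/3)/3 = (3*(⅓))/3 = (⅓)*1 = ⅓ ≈ 0.33333)
o(u) = -10/7 (o(u) = (⅐)*(-10) = -10/7)
Y = 30 (Y = -6*(-5) = 30)
z(B, f) = 36 (z(B, f) = 30 + 6 = 36)
(35 - 25)/(-19 + 29) + o(12)*z(8, m) = (35 - 25)/(-19 + 29) - 10/7*36 = 10/10 - 360/7 = 10*(⅒) - 360/7 = 1 - 360/7 = -353/7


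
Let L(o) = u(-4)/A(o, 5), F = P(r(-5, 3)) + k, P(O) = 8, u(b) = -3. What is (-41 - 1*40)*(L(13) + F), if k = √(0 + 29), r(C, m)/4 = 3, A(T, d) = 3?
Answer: -567 - 81*√29 ≈ -1003.2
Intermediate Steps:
r(C, m) = 12 (r(C, m) = 4*3 = 12)
k = √29 ≈ 5.3852
F = 8 + √29 ≈ 13.385
L(o) = -1 (L(o) = -3/3 = -3*⅓ = -1)
(-41 - 1*40)*(L(13) + F) = (-41 - 1*40)*(-1 + (8 + √29)) = (-41 - 40)*(7 + √29) = -81*(7 + √29) = -567 - 81*√29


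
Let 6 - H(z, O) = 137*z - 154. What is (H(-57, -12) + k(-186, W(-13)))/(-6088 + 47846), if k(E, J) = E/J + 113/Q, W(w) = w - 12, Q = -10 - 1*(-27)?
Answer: 1696406/8873575 ≈ 0.19117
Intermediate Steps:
Q = 17 (Q = -10 + 27 = 17)
W(w) = -12 + w
k(E, J) = 113/17 + E/J (k(E, J) = E/J + 113/17 = 113/17 + E/J)
H(z, O) = 160 - 137*z (H(z, O) = 6 - (137*z - 154) = 6 - (-154 + 137*z) = 6 + (154 - 137*z) = 160 - 137*z)
(H(-57, -12) + k(-186, W(-13)))/(-6088 + 47846) = ((160 - 137*(-57)) + (113/17 - 186/(-12 - 13)))/(-6088 + 47846) = ((160 + 7809) + (113/17 - 186/(-25)))/41758 = (7969 + (113/17 - 186*(-1/25)))*(1/41758) = (7969 + (113/17 + 186/25))*(1/41758) = (7969 + 5987/425)*(1/41758) = (3392812/425)*(1/41758) = 1696406/8873575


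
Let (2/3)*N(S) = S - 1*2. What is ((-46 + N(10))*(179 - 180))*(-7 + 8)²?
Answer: 34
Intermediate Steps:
N(S) = -3 + 3*S/2 (N(S) = 3*(S - 1*2)/2 = 3*(S - 2)/2 = 3*(-2 + S)/2 = -3 + 3*S/2)
((-46 + N(10))*(179 - 180))*(-7 + 8)² = ((-46 + (-3 + (3/2)*10))*(179 - 180))*(-7 + 8)² = ((-46 + (-3 + 15))*(-1))*1² = ((-46 + 12)*(-1))*1 = -34*(-1)*1 = 34*1 = 34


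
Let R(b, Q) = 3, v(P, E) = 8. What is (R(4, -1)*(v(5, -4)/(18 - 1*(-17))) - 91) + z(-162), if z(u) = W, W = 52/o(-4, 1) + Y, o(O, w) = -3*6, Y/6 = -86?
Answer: -191899/315 ≈ -609.20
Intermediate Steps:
Y = -516 (Y = 6*(-86) = -516)
o(O, w) = -18
W = -4670/9 (W = 52/(-18) - 516 = 52*(-1/18) - 516 = -26/9 - 516 = -4670/9 ≈ -518.89)
z(u) = -4670/9
(R(4, -1)*(v(5, -4)/(18 - 1*(-17))) - 91) + z(-162) = (3*(8/(18 - 1*(-17))) - 91) - 4670/9 = (3*(8/(18 + 17)) - 91) - 4670/9 = (3*(8/35) - 91) - 4670/9 = (24/35 - 91) - 4670/9 = -3161/35 - 4670/9 = -191899/315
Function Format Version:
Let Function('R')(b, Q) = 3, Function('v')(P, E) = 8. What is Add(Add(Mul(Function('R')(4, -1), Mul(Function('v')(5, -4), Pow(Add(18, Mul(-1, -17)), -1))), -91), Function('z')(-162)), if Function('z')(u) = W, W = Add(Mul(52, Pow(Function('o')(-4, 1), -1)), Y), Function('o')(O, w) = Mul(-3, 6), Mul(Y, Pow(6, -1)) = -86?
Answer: Rational(-191899, 315) ≈ -609.20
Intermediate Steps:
Y = -516 (Y = Mul(6, -86) = -516)
Function('o')(O, w) = -18
W = Rational(-4670, 9) (W = Add(Mul(52, Pow(-18, -1)), -516) = Add(Mul(52, Rational(-1, 18)), -516) = Add(Rational(-26, 9), -516) = Rational(-4670, 9) ≈ -518.89)
Function('z')(u) = Rational(-4670, 9)
Add(Add(Mul(Function('R')(4, -1), Mul(Function('v')(5, -4), Pow(Add(18, Mul(-1, -17)), -1))), -91), Function('z')(-162)) = Add(Add(Mul(3, Mul(8, Pow(Add(18, Mul(-1, -17)), -1))), -91), Rational(-4670, 9)) = Add(Add(Mul(3, Mul(8, Pow(Add(18, 17), -1))), -91), Rational(-4670, 9)) = Add(Add(Mul(3, Mul(8, Pow(35, -1))), -91), Rational(-4670, 9)) = Add(Add(Mul(3, Mul(8, Rational(1, 35))), -91), Rational(-4670, 9)) = Add(Add(Mul(3, Rational(8, 35)), -91), Rational(-4670, 9)) = Add(Add(Rational(24, 35), -91), Rational(-4670, 9)) = Add(Rational(-3161, 35), Rational(-4670, 9)) = Rational(-191899, 315)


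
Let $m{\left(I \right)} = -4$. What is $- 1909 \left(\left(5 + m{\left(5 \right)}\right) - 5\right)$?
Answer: $7636$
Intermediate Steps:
$- 1909 \left(\left(5 + m{\left(5 \right)}\right) - 5\right) = - 1909 \left(\left(5 - 4\right) - 5\right) = - 1909 \left(1 - 5\right) = \left(-1909\right) \left(-4\right) = 7636$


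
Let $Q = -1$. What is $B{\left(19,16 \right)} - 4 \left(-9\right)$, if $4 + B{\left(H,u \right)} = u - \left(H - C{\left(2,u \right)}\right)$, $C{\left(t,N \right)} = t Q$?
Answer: $27$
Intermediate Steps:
$C{\left(t,N \right)} = - t$ ($C{\left(t,N \right)} = t \left(-1\right) = - t$)
$B{\left(H,u \right)} = -6 + u - H$ ($B{\left(H,u \right)} = -4 - \left(H - u - \left(-1\right) 2\right) = -4 - \left(2 + H - u\right) = -6 + u - H$)
$B{\left(19,16 \right)} - 4 \left(-9\right) = \left(-6 + 16 - 19\right) - 4 \left(-9\right) = \left(-6 + 16 - 19\right) - -36 = -9 + 36 = 27$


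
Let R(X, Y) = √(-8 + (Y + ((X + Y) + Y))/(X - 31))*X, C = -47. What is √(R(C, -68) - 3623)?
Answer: √(-22042332 - 3666*I*√29094)/78 ≈ 0.85368 - 60.197*I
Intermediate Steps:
R(X, Y) = X*√(-8 + (X + 3*Y)/(-31 + X)) (R(X, Y) = √(-8 + (Y + (X + 2*Y))/(-31 + X))*X = √(-8 + (X + 3*Y)/(-31 + X))*X = X*√(-8 + (X + 3*Y)/(-31 + X)))
√(R(C, -68) - 3623) = √(-47*√(248 - 7*(-47) + 3*(-68))*(I*√78/78) - 3623) = √(-47*√(248 + 329 - 204)*(I*√78/78) - 3623) = √(-47*I*√29094/78 - 3623) = √(-3623 - 47*I*√29094/78)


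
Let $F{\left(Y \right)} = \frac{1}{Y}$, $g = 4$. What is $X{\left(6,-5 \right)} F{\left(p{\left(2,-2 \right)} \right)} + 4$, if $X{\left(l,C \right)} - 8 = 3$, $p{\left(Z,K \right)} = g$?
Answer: $\frac{27}{4} \approx 6.75$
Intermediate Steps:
$p{\left(Z,K \right)} = 4$
$X{\left(l,C \right)} = 11$ ($X{\left(l,C \right)} = 8 + 3 = 11$)
$X{\left(6,-5 \right)} F{\left(p{\left(2,-2 \right)} \right)} + 4 = \frac{11}{4} + 4 = \frac{27}{4}$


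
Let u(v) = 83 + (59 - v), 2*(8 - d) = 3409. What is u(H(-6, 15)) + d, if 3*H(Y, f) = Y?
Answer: -3105/2 ≈ -1552.5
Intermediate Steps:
d = -3393/2 (d = 8 - ½*3409 = 8 - 3409/2 = -3393/2 ≈ -1696.5)
H(Y, f) = Y/3
u(v) = 142 - v
u(H(-6, 15)) + d = (142 - (-6)/3) - 3393/2 = (142 - 1*(-2)) - 3393/2 = (142 + 2) - 3393/2 = 144 - 3393/2 = -3105/2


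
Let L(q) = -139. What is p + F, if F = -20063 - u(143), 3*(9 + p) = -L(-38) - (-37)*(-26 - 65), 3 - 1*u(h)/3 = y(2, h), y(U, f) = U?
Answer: -21151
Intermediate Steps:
u(h) = 3 (u(h) = 9 - 3*2 = 9 - 6 = 3)
p = -1085 (p = -9 + (-1*(-139) - (-37)*(-26 - 65))/3 = -9 + (139 - (-37)*(-91))/3 = -9 + (139 - 1*3367)/3 = -9 + (139 - 3367)/3 = -9 + (⅓)*(-3228) = -9 - 1076 = -1085)
F = -20066 (F = -20063 - 1*3 = -20063 - 3 = -20066)
p + F = -1085 - 20066 = -21151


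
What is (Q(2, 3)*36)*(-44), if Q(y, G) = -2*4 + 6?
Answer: 3168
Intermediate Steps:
Q(y, G) = -2 (Q(y, G) = -8 + 6 = -2)
(Q(2, 3)*36)*(-44) = -2*36*(-44) = -72*(-44) = 3168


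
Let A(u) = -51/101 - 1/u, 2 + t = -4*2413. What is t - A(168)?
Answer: -163800403/16968 ≈ -9653.5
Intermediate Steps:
t = -9654 (t = -2 - 4*2413 = -2 - 9652 = -9654)
A(u) = -51/101 - 1/u (A(u) = -51*1/101 - 1/u = -51/101 - 1/u)
t - A(168) = -9654 - (-51/101 - 1/168) = -9654 - 1*(-8669/16968) = -9654 + 8669/16968 = -163800403/16968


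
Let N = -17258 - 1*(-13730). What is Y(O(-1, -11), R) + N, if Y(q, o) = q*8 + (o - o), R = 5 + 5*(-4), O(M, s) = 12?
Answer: -3432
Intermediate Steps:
R = -15 (R = 5 - 20 = -15)
Y(q, o) = 8*q (Y(q, o) = 8*q + 0 = 8*q)
N = -3528 (N = -17258 + 13730 = -3528)
Y(O(-1, -11), R) + N = 8*12 - 3528 = 96 - 3528 = -3432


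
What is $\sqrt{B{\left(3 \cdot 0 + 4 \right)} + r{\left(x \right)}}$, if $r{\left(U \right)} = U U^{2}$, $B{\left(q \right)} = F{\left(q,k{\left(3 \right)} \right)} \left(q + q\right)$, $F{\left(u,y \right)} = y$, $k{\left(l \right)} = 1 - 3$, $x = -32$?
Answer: $4 i \sqrt{2049} \approx 181.06 i$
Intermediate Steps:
$k{\left(l \right)} = -2$ ($k{\left(l \right)} = 1 - 3 = -2$)
$B{\left(q \right)} = - 4 q$ ($B{\left(q \right)} = - 2 \left(q + q\right) = - 2 \cdot 2 q = - 4 q$)
$r{\left(U \right)} = U^{3}$
$\sqrt{B{\left(3 \cdot 0 + 4 \right)} + r{\left(x \right)}} = \sqrt{- 4 \left(3 \cdot 0 + 4\right) + \left(-32\right)^{3}} = \sqrt{- 4 \left(0 + 4\right) - 32768} = \sqrt{\left(-4\right) 4 - 32768} = \sqrt{-16 - 32768} = \sqrt{-32784} = 4 i \sqrt{2049}$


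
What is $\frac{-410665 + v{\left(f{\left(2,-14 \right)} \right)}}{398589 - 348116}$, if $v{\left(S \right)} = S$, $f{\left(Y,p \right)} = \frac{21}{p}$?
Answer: $- \frac{821333}{100946} \approx -8.1364$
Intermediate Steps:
$\frac{-410665 + v{\left(f{\left(2,-14 \right)} \right)}}{398589 - 348116} = \frac{-410665 + \frac{21}{-14}}{398589 - 348116} = \frac{-410665 + 21 \left(- \frac{1}{14}\right)}{50473} = \left(-410665 - \frac{3}{2}\right) \frac{1}{50473} = \left(- \frac{821333}{2}\right) \frac{1}{50473} = - \frac{821333}{100946}$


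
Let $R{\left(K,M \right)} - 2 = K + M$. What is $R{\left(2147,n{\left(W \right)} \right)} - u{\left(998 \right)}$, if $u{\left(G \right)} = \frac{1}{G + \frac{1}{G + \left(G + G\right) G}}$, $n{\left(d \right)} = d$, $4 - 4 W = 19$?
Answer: $\frac{17067772553585}{7956079956} \approx 2145.3$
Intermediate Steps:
$W = - \frac{15}{4}$ ($W = 1 - \frac{19}{4} = - \frac{15}{4} \approx -3.75$)
$u{\left(G \right)} = \frac{1}{G + \frac{1}{G + 2 G^{2}}}$ ($u{\left(G \right)} = \frac{1}{G + \frac{1}{G + 2 G G}} = \frac{1}{G + \frac{1}{G + 2 G^{2}}}$)
$R{\left(K,M \right)} = 2 + K + M$ ($R{\left(K,M \right)} = 2 + \left(K + M\right) = 2 + K + M$)
$R{\left(2147,n{\left(W \right)} \right)} - u{\left(998 \right)} = \left(2 + 2147 - \frac{15}{4}\right) - \frac{998 \left(1 + 2 \cdot 998\right)}{1 + 998^{2} + 2 \cdot 998^{3}} = \frac{8581}{4} - \frac{998 \left(1 + 1996\right)}{1 + 996004 + 2 \cdot 994011992} = \frac{8581}{4} - 998 \frac{1}{1 + 996004 + 1988023984} \cdot 1997 = \frac{8581}{4} - 998 \cdot \frac{1}{1989019989} \cdot 1997 = \frac{8581}{4} - \frac{1993006}{1989019989} = \frac{17067772553585}{7956079956}$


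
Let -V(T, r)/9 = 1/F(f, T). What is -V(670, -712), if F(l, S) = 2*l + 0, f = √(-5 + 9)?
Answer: 9/4 ≈ 2.2500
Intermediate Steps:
f = 2 (f = √4 = 2)
F(l, S) = 2*l
V(T, r) = -9/4 (V(T, r) = -9/(2*2) = -9/4)
-V(670, -712) = -1*(-9/4) = 9/4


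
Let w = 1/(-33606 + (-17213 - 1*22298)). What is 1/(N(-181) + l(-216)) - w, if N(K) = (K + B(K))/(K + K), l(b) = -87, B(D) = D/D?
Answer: -777560/67340757 ≈ -0.011547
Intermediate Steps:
B(D) = 1
N(K) = (1 + K)/(2*K) (N(K) = (K + 1)/(K + K) = (1 + K)/((2*K)) = (1 + K)*(1/(2*K)) = (1 + K)/(2*K))
w = -1/73117 (w = 1/(-33606 + (-17213 - 22298)) = 1/(-33606 - 39511) = 1/(-73117) = -1/73117 ≈ -1.3677e-5)
1/(N(-181) + l(-216)) - w = 1/((½)*(1 - 181)/(-181) - 87) - 1*(-1/73117) = 1/((½)*(-1/181)*(-180) - 87) + 1/73117 = 1/(90/181 - 87) + 1/73117 = 1/(-15657/181) + 1/73117 = -181/15657 + 1/73117 = -777560/67340757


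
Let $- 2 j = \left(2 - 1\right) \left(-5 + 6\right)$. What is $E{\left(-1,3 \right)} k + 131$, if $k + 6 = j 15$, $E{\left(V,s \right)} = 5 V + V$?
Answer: $212$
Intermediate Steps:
$E{\left(V,s \right)} = 6 V$
$j = - \frac{1}{2}$ ($j = - \frac{\left(2 - 1\right) \left(-5 + 6\right)}{2} = - \frac{1 \cdot 1}{2} = \left(- \frac{1}{2}\right) 1 = - \frac{1}{2} \approx -0.5$)
$k = - \frac{27}{2}$ ($k = -6 - \frac{15}{2} = - \frac{27}{2} \approx -13.5$)
$E{\left(-1,3 \right)} k + 131 = 6 \left(-1\right) \left(- \frac{27}{2}\right) + 131 = \left(-6\right) \left(- \frac{27}{2}\right) + 131 = 81 + 131 = 212$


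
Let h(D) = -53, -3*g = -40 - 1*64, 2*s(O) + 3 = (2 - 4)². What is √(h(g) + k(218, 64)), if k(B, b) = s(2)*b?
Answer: I*√21 ≈ 4.5826*I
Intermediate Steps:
s(O) = ½ (s(O) = -3/2 + (2 - 4)²/2 = -3/2 + (½)*(-2)² = -3/2 + (½)*4 = -3/2 + 2 = ½)
g = 104/3 (g = -(-40 - 1*64)/3 = -(-40 - 64)/3 = -⅓*(-104) = 104/3 ≈ 34.667)
k(B, b) = b/2
√(h(g) + k(218, 64)) = √(-53 + (½)*64) = √(-53 + 32) = √(-21) = I*√21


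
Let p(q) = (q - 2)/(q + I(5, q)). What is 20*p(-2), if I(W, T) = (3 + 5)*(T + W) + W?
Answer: -80/27 ≈ -2.9630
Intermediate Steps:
I(W, T) = 8*T + 9*W (I(W, T) = 8*(T + W) + W = (8*T + 8*W) + W = 8*T + 9*W)
p(q) = (-2 + q)/(45 + 9*q) (p(q) = (q - 2)/(q + (8*q + 9*5)) = (-2 + q)/(q + (8*q + 45)) = (-2 + q)/(q + (45 + 8*q)) = (-2 + q)/(45 + 9*q))
20*p(-2) = 20*((-2 - 2)/(9*(5 - 2))) = 20*((⅑)*(-4)/3) = 20*((⅑)*(⅓)*(-4)) = 20*(-4/27) = -80/27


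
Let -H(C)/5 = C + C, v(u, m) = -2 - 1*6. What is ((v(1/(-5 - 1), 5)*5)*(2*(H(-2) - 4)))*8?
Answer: -10240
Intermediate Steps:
v(u, m) = -8 (v(u, m) = -2 - 6 = -8)
H(C) = -10*C (H(C) = -5*(C + C) = -10*C)
((v(1/(-5 - 1), 5)*5)*(2*(H(-2) - 4)))*8 = ((-8*5)*(2*(-10*(-2) - 4)))*8 = -80*(20 - 4)*8 = -80*16*8 = -40*32*8 = -1280*8 = -10240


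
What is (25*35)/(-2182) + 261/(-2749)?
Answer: -2974877/5998318 ≈ -0.49595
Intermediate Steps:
(25*35)/(-2182) + 261/(-2749) = 875*(-1/2182) + 261*(-1/2749) = -875/2182 - 261/2749 = -2974877/5998318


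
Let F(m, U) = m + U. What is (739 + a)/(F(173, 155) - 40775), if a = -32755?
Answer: 32016/40447 ≈ 0.79155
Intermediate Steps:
F(m, U) = U + m
(739 + a)/(F(173, 155) - 40775) = (739 - 32755)/((155 + 173) - 40775) = -32016/(328 - 40775) = -32016/(-40447) = -32016*(-1/40447) = 32016/40447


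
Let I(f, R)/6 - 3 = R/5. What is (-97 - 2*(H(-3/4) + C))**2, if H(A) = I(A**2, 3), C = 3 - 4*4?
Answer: 326041/25 ≈ 13042.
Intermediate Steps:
C = -13 (C = 3 - 16 = -13)
I(f, R) = 18 + 6*R/5 (I(f, R) = 18 + 6*(R/5) = 18 + 6*R/5)
H(A) = 108/5 (H(A) = 18 + (6/5)*3 = 18 + 18/5 = 108/5)
(-97 - 2*(H(-3/4) + C))**2 = (-97 - 2*(108/5 - 13))**2 = (-97 - 2*43/5)**2 = (-97 - 86/5)**2 = (-571/5)**2 = 326041/25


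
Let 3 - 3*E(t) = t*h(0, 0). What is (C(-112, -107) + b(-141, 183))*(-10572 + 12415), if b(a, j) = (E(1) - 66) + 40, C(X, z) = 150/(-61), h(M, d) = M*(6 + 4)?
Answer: -3087025/61 ≈ -50607.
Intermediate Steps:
h(M, d) = 10*M (h(M, d) = M*10 = 10*M)
E(t) = 1 (E(t) = 1 - t*10*0/3 = 1 - t*0/3 = 1 - ⅓*0 = 1 + 0 = 1)
C(X, z) = -150/61 (C(X, z) = 150*(-1/61) = -150/61)
b(a, j) = -25 (b(a, j) = (1 - 66) + 40 = -65 + 40 = -25)
(C(-112, -107) + b(-141, 183))*(-10572 + 12415) = (-150/61 - 25)*(-10572 + 12415) = -1675/61*1843 = -3087025/61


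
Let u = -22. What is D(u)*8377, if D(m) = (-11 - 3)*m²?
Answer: -56762552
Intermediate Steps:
D(m) = -14*m²
D(u)*8377 = -14*(-22)²*8377 = -14*484*8377 = -6776*8377 = -56762552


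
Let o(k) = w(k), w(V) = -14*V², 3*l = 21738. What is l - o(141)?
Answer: 285580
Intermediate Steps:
l = 7246 (l = (⅓)*21738 = 7246)
o(k) = -14*k²
l - o(141) = 7246 - (-14)*141² = 7246 - (-14)*19881 = 7246 - 1*(-278334) = 7246 + 278334 = 285580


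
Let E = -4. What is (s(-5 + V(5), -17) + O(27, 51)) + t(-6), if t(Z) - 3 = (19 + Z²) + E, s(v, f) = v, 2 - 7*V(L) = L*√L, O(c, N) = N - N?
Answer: 345/7 - 5*√5/7 ≈ 47.689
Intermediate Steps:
O(c, N) = 0
V(L) = 2/7 - L^(3/2)/7 (V(L) = 2/7 - L*√L/7 = 2/7 - L^(3/2)/7)
t(Z) = 18 + Z² (t(Z) = 3 + ((19 + Z²) - 4) = 3 + (15 + Z²) = 18 + Z²)
(s(-5 + V(5), -17) + O(27, 51)) + t(-6) = ((-5 + (2/7 - 5*√5/7)) + 0) + (18 + (-6)²) = ((-5 + (2/7 - 5*√5/7)) + 0) + (18 + 36) = ((-5 + (2/7 - 5*√5/7)) + 0) + 54 = ((-33/7 - 5*√5/7) + 0) + 54 = (-33/7 - 5*√5/7) + 54 = 345/7 - 5*√5/7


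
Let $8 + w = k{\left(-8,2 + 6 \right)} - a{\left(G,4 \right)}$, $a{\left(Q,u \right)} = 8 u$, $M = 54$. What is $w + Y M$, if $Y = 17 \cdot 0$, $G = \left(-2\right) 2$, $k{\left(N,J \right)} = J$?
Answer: $-32$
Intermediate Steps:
$G = -4$
$w = -32$ ($w = -8 + \left(\left(2 + 6\right) - 8 \cdot 4\right) = -8 + \left(8 - 32\right) = -8 - 24 = -32$)
$Y = 0$
$w + Y M = -32 + 0 \cdot 54 = -32 + 0 = -32$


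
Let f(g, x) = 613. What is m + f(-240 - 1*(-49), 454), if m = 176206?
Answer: 176819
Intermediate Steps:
m + f(-240 - 1*(-49), 454) = 176206 + 613 = 176819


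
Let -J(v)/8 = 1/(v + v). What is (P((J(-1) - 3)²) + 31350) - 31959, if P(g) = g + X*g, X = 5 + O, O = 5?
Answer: -598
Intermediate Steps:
X = 10 (X = 5 + 5 = 10)
J(v) = -4/v (J(v) = -8/(v + v) = -8*1/(2*v) = -4/v)
P(g) = 11*g (P(g) = g + 10*g = 11*g)
(P((J(-1) - 3)²) + 31350) - 31959 = (11*(-4/(-1) - 3)² + 31350) - 31959 = (11*(-4*(-1) - 3)² + 31350) - 31959 = (11*(4 - 3)² + 31350) - 31959 = (11*1² + 31350) - 31959 = (11*1 + 31350) - 31959 = (11 + 31350) - 31959 = 31361 - 31959 = -598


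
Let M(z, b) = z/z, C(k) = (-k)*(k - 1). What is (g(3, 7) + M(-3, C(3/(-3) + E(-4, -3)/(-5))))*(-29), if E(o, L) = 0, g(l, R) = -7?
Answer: 174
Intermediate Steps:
C(k) = -k*(-1 + k) (C(k) = (-k)*(-1 + k) = -k*(-1 + k))
M(z, b) = 1
(g(3, 7) + M(-3, C(3/(-3) + E(-4, -3)/(-5))))*(-29) = (-7 + 1)*(-29) = -6*(-29) = 174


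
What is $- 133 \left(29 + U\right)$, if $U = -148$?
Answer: $15827$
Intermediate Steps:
$- 133 \left(29 + U\right) = - 133 \left(29 - 148\right) = \left(-133\right) \left(-119\right) = 15827$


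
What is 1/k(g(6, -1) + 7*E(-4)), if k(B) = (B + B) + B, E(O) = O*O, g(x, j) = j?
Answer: 1/333 ≈ 0.0030030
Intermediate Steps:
E(O) = O²
k(B) = 3*B (k(B) = 2*B + B = 3*B)
1/k(g(6, -1) + 7*E(-4)) = 1/(3*(-1 + 7*(-4)²)) = 1/(3*(-1 + 7*16)) = 1/(3*(-1 + 112)) = 1/(3*111) = 1/333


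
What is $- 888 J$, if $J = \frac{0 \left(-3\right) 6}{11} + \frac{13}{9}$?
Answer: $- \frac{3848}{3} \approx -1282.7$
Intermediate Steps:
$J = \frac{13}{9}$ ($J = 0 \cdot 6 \cdot \frac{1}{11} + 13 \cdot \frac{1}{9} = 0 \cdot \frac{1}{11} + \frac{13}{9} = 0 + \frac{13}{9} = \frac{13}{9} \approx 1.4444$)
$- 888 J = \left(-888\right) \frac{13}{9} = - \frac{3848}{3}$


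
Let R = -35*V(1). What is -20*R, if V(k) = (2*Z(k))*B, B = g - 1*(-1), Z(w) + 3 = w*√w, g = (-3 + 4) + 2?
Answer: -11200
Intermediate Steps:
g = 3 (g = 1 + 2 = 3)
Z(w) = -3 + w^(3/2) (Z(w) = -3 + w*√w = -3 + w^(3/2))
B = 4 (B = 3 - 1*(-1) = 3 + 1 = 4)
V(k) = -24 + 8*k^(3/2) (V(k) = (2*(-3 + k^(3/2)))*4 = (-6 + 2*k^(3/2))*4 = -24 + 8*k^(3/2))
R = 560 (R = -35*(-24 + 8*1^(3/2)) = -35*(-24 + 8*1) = -35*(-24 + 8) = -35*(-16) = 560)
-20*R = -20*560 = -11200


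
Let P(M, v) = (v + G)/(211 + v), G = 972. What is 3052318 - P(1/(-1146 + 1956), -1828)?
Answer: 4935597350/1617 ≈ 3.0523e+6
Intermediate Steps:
P(M, v) = (972 + v)/(211 + v) (P(M, v) = (v + 972)/(211 + v) = (972 + v)/(211 + v))
3052318 - P(1/(-1146 + 1956), -1828) = 3052318 - (972 - 1828)/(211 - 1828) = 3052318 - (-856)/(-1617) = 3052318 - (-1)*(-856)/1617 = 3052318 - 1*856/1617 = 3052318 - 856/1617 = 4935597350/1617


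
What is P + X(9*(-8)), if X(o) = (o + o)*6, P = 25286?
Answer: 24422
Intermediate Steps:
X(o) = 12*o (X(o) = (2*o)*6 = 12*o)
P + X(9*(-8)) = 25286 + 12*(9*(-8)) = 25286 + 12*(-72) = 25286 - 864 = 24422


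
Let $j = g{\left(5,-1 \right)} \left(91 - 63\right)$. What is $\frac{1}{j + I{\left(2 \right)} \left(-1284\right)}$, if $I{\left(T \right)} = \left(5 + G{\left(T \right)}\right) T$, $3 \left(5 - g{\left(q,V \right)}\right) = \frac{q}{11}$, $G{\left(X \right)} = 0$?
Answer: $- \frac{33}{419240} \approx -7.8714 \cdot 10^{-5}$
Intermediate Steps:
$g{\left(q,V \right)} = 5 - \frac{q}{33}$ ($g{\left(q,V \right)} = 5 - \frac{q \frac{1}{11}}{3} = 5 - \frac{\frac{1}{11} q}{3} = 5 - \frac{q}{33}$)
$I{\left(T \right)} = 5 T$ ($I{\left(T \right)} = \left(5 + 0\right) T = 5 T$)
$j = \frac{4480}{33}$ ($j = \left(5 - \frac{5}{33}\right) \left(91 - 63\right) = \left(5 - \frac{5}{33}\right) 28 = \frac{160}{33} \cdot 28 = \frac{4480}{33} \approx 135.76$)
$\frac{1}{j + I{\left(2 \right)} \left(-1284\right)} = \frac{1}{\frac{4480}{33} + 5 \cdot 2 \left(-1284\right)} = \frac{1}{\frac{4480}{33} + 10 \left(-1284\right)} = \frac{1}{\frac{4480}{33} - 12840} = \frac{1}{- \frac{419240}{33}} = - \frac{33}{419240}$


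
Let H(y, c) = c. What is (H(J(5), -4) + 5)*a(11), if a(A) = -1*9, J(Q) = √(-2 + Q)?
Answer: -9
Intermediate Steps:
a(A) = -9
(H(J(5), -4) + 5)*a(11) = (-4 + 5)*(-9) = 1*(-9) = -9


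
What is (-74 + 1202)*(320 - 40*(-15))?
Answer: 1037760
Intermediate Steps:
(-74 + 1202)*(320 - 40*(-15)) = 1128*(320 + 600) = 1128*920 = 1037760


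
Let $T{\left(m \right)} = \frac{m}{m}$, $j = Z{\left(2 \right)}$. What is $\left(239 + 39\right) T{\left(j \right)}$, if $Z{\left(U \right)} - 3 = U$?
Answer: $278$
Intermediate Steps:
$Z{\left(U \right)} = 3 + U$
$j = 5$ ($j = 3 + 2 = 5$)
$T{\left(m \right)} = 1$
$\left(239 + 39\right) T{\left(j \right)} = \left(239 + 39\right) 1 = 278 \cdot 1 = 278$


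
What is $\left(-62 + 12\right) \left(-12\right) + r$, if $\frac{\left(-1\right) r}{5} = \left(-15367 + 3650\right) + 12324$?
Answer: $-2435$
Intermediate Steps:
$r = -3035$ ($r = - 5 \left(\left(-15367 + 3650\right) + 12324\right) = - 5 \left(-11717 + 12324\right) = \left(-5\right) 607 = -3035$)
$\left(-62 + 12\right) \left(-12\right) + r = \left(-62 + 12\right) \left(-12\right) - 3035 = \left(-50\right) \left(-12\right) - 3035 = 600 - 3035 = -2435$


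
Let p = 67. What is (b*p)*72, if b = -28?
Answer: -135072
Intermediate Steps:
(b*p)*72 = -28*67*72 = -1876*72 = -135072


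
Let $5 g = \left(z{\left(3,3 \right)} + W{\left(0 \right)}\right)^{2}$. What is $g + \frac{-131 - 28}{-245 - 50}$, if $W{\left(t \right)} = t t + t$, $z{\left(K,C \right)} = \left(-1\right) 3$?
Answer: $\frac{138}{59} \approx 2.339$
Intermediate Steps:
$z{\left(K,C \right)} = -3$
$W{\left(t \right)} = t + t^{2}$ ($W{\left(t \right)} = t^{2} + t = t + t^{2}$)
$g = \frac{9}{5}$ ($g = \frac{\left(-3 + 0 \left(1 + 0\right)\right)^{2}}{5} = \frac{\left(-3 + 0 \cdot 1\right)^{2}}{5} = \frac{\left(-3 + 0\right)^{2}}{5} = \frac{\left(-3\right)^{2}}{5} = \frac{1}{5} \cdot 9 = \frac{9}{5} \approx 1.8$)
$g + \frac{-131 - 28}{-245 - 50} = \frac{9}{5} + \frac{-131 - 28}{-245 - 50} = \frac{9}{5} - \frac{159}{-295} = \frac{9}{5} - - \frac{159}{295} = \frac{9}{5} + \frac{159}{295} = \frac{138}{59}$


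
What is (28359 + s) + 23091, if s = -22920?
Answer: 28530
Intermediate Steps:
(28359 + s) + 23091 = (28359 - 22920) + 23091 = 5439 + 23091 = 28530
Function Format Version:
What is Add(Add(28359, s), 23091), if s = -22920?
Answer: 28530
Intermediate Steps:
Add(Add(28359, s), 23091) = Add(Add(28359, -22920), 23091) = Add(5439, 23091) = 28530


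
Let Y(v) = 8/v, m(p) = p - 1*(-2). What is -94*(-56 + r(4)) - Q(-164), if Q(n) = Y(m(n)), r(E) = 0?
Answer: 426388/81 ≈ 5264.0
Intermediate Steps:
m(p) = 2 + p (m(p) = p + 2 = 2 + p)
Q(n) = 8/(2 + n)
-94*(-56 + r(4)) - Q(-164) = -94*(-56 + 0) - 8/(2 - 164) = -94*(-56) - 8/(-162) = 5264 - 8*(-1)/162 = 5264 - 1*(-4/81) = 5264 + 4/81 = 426388/81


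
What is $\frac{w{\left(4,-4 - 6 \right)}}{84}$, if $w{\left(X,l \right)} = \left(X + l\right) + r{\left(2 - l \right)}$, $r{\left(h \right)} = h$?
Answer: $\frac{1}{14} \approx 0.071429$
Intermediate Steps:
$w{\left(X,l \right)} = 2 + X$ ($w{\left(X,l \right)} = \left(X + l\right) - \left(-2 + l\right) = 2 + X$)
$\frac{w{\left(4,-4 - 6 \right)}}{84} = \frac{2 + 4}{84} = 6 \cdot \frac{1}{84} = \frac{1}{14}$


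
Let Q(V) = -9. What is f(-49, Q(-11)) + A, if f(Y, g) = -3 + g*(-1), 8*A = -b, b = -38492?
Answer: 9635/2 ≈ 4817.5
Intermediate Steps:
A = 9623/2 (A = (-1*(-38492))/8 = (⅛)*38492 = 9623/2 ≈ 4811.5)
f(Y, g) = -3 - g
f(-49, Q(-11)) + A = (-3 - 1*(-9)) + 9623/2 = (-3 + 9) + 9623/2 = 6 + 9623/2 = 9635/2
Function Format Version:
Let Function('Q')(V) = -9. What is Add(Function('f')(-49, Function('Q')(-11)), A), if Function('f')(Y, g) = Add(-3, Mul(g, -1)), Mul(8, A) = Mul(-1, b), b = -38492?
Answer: Rational(9635, 2) ≈ 4817.5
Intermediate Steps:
A = Rational(9623, 2) (A = Mul(Rational(1, 8), Mul(-1, -38492)) = Mul(Rational(1, 8), 38492) = Rational(9623, 2) ≈ 4811.5)
Function('f')(Y, g) = Add(-3, Mul(-1, g))
Add(Function('f')(-49, Function('Q')(-11)), A) = Add(Add(-3, Mul(-1, -9)), Rational(9623, 2)) = Add(Add(-3, 9), Rational(9623, 2)) = Add(6, Rational(9623, 2)) = Rational(9635, 2)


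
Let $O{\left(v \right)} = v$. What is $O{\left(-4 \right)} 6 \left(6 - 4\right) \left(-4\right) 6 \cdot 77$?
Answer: $88704$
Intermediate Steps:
$O{\left(-4 \right)} 6 \left(6 - 4\right) \left(-4\right) 6 \cdot 77 = - 4 \cdot 6 \left(6 - 4\right) \left(-4\right) 6 \cdot 77 = - 4 \cdot 6 \cdot 2 \left(-4\right) 6 \cdot 77 = - 4 \cdot 6 \left(-8\right) 6 \cdot 77 = - 4 \left(\left(-48\right) 6\right) 77 = \left(-4\right) \left(-288\right) 77 = 1152 \cdot 77 = 88704$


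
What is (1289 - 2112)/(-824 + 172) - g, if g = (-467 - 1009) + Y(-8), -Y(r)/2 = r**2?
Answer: 1046631/652 ≈ 1605.3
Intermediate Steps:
Y(r) = -2*r**2
g = -1604 (g = (-467 - 1009) - 2*(-8)**2 = -1476 - 2*64 = -1476 - 128 = -1604)
(1289 - 2112)/(-824 + 172) - g = (1289 - 2112)/(-824 + 172) - 1*(-1604) = -823/(-652) + 1604 = -823*(-1/652) + 1604 = 823/652 + 1604 = 1046631/652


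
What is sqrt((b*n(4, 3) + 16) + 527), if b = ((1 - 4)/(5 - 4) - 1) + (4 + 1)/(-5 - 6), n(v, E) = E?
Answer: sqrt(64086)/11 ≈ 23.014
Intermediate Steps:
b = -49/11 (b = (-3/1 - 1) + 5/(-11) = (-3*1 - 1) + 5*(-1/11) = (-3 - 1) - 5/11 = -4 - 5/11 = -49/11 ≈ -4.4545)
sqrt((b*n(4, 3) + 16) + 527) = sqrt((-49/11*3 + 16) + 527) = sqrt((-147/11 + 16) + 527) = sqrt(29/11 + 527) = sqrt(5826/11) = sqrt(64086)/11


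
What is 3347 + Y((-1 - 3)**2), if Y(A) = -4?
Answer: 3343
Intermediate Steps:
3347 + Y((-1 - 3)**2) = 3347 - 4 = 3343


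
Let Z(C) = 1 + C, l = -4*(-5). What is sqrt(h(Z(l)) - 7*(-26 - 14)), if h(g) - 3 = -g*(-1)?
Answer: 4*sqrt(19) ≈ 17.436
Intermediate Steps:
l = 20
h(g) = 3 + g (h(g) = 3 - g*(-1) = 3 + g)
sqrt(h(Z(l)) - 7*(-26 - 14)) = sqrt((3 + (1 + 20)) - 7*(-26 - 14)) = sqrt((3 + 21) - 7*(-40)) = sqrt(24 + 280) = sqrt(304) = 4*sqrt(19)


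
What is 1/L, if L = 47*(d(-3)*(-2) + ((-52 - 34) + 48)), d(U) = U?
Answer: -1/1504 ≈ -0.00066489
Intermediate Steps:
L = -1504 (L = 47*(-3*(-2) + ((-52 - 34) + 48)) = 47*(6 + (-86 + 48)) = 47*(6 - 38) = 47*(-32) = -1504)
1/L = 1/(-1504) = -1/1504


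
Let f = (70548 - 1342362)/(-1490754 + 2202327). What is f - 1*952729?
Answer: -225979168177/237191 ≈ -9.5273e+5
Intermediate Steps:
f = -423938/237191 (f = -1271814/711573 = -1271814*1/711573 = -423938/237191 ≈ -1.7873)
f - 1*952729 = -423938/237191 - 1*952729 = -423938/237191 - 952729 = -225979168177/237191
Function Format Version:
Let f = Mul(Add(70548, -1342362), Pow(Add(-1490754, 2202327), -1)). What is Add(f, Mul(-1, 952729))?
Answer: Rational(-225979168177, 237191) ≈ -9.5273e+5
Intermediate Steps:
f = Rational(-423938, 237191) (f = Mul(-1271814, Pow(711573, -1)) = Mul(-1271814, Rational(1, 711573)) = Rational(-423938, 237191) ≈ -1.7873)
Add(f, Mul(-1, 952729)) = Add(Rational(-423938, 237191), Mul(-1, 952729)) = Add(Rational(-423938, 237191), -952729) = Rational(-225979168177, 237191)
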